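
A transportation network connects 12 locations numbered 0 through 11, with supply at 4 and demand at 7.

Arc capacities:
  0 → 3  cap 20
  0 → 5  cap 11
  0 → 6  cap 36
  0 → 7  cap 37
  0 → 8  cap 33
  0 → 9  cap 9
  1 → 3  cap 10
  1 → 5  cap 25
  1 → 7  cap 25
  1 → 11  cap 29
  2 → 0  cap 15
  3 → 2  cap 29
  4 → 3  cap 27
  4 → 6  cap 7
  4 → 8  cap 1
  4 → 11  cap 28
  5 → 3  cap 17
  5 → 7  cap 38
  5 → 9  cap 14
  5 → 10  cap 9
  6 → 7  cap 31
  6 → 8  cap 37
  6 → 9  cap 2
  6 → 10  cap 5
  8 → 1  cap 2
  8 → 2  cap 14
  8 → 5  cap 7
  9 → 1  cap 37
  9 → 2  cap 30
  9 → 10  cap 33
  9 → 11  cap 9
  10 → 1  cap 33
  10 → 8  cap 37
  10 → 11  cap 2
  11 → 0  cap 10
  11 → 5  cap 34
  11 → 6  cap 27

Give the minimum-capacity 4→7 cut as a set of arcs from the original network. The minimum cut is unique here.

augment #1: 4→6→7 push 7
augment #2: 4→8→1→7 push 1
augment #3: 4→11→0→7 push 10
augment #4: 4→11→5→7 push 18
augment #5: 4→3→2→0→7 push 15
max flow = 51; residual-reachable set from 4 gives S-side
cut edges (S→T): {(2,0), (4,6), (4,8), (4,11)} total cap 51

Min-cut arcs: {(2,0), (4,6), (4,8), (4,11)} (total capacity 51)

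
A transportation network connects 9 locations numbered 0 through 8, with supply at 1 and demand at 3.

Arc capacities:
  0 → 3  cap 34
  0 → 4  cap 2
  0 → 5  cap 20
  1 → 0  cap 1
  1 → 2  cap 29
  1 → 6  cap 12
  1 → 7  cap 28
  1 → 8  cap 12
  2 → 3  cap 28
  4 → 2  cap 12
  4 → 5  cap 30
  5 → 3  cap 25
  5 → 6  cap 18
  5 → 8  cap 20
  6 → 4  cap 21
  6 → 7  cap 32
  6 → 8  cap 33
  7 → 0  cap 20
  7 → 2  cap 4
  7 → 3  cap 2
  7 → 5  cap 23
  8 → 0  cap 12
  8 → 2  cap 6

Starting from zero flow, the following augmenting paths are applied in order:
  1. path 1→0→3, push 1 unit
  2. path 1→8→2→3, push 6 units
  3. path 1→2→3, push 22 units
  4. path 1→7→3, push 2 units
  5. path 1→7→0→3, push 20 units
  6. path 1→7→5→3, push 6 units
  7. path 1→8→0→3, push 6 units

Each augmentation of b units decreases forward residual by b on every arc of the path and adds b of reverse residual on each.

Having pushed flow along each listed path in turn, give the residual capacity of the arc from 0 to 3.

Residual capacity of (0,3): 7

after path 1 (1→0→3, push 1): res(0,3)=33
after path 2 (1→8→2→3, push 6): res(0,3)=33
after path 3 (1→2→3, push 22): res(0,3)=33
after path 4 (1→7→3, push 2): res(0,3)=33
after path 5 (1→7→0→3, push 20): res(0,3)=13
after path 6 (1→7→5→3, push 6): res(0,3)=13
after path 7 (1→8→0→3, push 6): res(0,3)=7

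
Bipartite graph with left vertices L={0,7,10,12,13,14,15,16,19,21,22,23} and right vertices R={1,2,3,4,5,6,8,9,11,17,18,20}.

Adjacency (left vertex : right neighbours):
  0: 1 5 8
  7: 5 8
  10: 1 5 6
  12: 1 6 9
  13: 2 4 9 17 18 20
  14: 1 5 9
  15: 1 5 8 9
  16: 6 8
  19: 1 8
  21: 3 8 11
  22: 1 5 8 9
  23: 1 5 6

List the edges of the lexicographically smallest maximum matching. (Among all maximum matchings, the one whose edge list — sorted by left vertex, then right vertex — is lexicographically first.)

Lex-smallest maximum matching: {(0,1), (7,5), (10,6), (12,9), (13,2), (15,8), (21,3)}

|M| = 7 (so the lex-smallest maximum matching has 7 edges)
process left vertices in ascending order; for each, take the smallest-labelled available neighbour that still permits 7 edges overall, or leave it unmatched if none does
lex-smallest matching: {0-1, 7-5, 10-6, 12-9, 13-2, 15-8, 21-3}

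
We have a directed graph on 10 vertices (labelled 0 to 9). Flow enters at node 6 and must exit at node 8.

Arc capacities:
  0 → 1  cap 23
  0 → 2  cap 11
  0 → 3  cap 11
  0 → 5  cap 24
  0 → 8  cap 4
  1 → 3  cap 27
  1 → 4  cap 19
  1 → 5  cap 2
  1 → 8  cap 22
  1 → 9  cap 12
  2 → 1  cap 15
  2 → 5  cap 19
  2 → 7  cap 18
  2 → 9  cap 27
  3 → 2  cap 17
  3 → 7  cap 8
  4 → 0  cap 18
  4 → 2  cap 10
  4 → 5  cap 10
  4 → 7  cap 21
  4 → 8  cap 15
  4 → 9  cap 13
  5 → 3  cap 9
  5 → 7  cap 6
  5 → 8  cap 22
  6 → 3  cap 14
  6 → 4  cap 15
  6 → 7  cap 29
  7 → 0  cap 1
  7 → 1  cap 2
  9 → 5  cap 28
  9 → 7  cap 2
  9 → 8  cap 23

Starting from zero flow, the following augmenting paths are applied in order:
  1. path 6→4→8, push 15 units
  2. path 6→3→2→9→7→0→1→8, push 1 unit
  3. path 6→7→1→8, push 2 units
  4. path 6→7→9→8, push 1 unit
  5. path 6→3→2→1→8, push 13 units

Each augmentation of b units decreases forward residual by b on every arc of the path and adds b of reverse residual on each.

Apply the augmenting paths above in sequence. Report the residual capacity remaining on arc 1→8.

Residual capacity of (1,8): 6

after path 1 (6→4→8, push 15): res(1,8)=22
after path 2 (6→3→2→9→7→0→1→8, push 1): res(1,8)=21
after path 3 (6→7→1→8, push 2): res(1,8)=19
after path 4 (6→7→9→8, push 1): res(1,8)=19
after path 5 (6→3→2→1→8, push 13): res(1,8)=6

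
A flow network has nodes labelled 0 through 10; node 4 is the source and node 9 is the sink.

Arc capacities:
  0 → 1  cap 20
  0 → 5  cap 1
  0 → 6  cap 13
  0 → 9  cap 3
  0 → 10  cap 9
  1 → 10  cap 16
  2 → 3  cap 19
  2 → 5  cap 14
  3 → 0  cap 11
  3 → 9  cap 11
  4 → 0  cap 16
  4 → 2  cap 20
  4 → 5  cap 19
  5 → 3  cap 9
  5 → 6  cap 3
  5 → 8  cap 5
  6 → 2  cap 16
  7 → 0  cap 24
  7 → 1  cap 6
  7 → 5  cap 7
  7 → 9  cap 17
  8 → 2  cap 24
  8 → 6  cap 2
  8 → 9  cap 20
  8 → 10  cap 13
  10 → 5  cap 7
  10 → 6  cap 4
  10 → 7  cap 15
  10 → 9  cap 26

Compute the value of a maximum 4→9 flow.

augment #1: 4→0→9 bottleneck 3, total now 3
augment #2: 4→0→10→9 bottleneck 9, total now 12
augment #3: 4→2→3→9 bottleneck 11, total now 23
augment #4: 4→5→8→9 bottleneck 5, total now 28
augment #5: 4→0→1→10→9 bottleneck 4, total now 32
augment #6: 4→2→3→0→1→10→9 bottleneck 8, total now 40
augment #7: 4→5→3→0→1→10→9 bottleneck 3, total now 43

Maximum flow value: 43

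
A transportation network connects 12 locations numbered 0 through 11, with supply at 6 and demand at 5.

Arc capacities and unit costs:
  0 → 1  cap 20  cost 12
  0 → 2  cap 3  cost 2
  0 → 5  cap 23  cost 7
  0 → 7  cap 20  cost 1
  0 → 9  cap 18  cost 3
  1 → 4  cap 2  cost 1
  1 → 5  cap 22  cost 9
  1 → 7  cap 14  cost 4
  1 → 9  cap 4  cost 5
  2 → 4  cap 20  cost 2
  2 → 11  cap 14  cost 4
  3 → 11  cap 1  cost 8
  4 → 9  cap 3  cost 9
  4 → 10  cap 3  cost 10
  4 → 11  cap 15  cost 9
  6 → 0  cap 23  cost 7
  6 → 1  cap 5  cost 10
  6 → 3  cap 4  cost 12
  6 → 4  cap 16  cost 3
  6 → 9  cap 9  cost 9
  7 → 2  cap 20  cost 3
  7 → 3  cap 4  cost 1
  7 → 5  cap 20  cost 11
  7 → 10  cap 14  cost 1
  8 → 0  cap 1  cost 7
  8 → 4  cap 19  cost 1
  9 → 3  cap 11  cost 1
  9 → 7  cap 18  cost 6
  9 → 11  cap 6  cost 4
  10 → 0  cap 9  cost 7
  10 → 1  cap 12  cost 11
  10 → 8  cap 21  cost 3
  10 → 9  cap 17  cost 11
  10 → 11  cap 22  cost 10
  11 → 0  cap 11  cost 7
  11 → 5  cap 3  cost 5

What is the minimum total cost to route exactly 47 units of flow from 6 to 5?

shortest-cost path #1: 6→0→5 push 23 @ unit cost 14 (adds 322)
shortest-cost path #2: 6→4→11→5 push 3 @ unit cost 17 (adds 51)
shortest-cost path #3: 6→1→5 push 5 @ unit cost 19 (adds 95)
shortest-cost path #4: 6→9→7→5 push 9 @ unit cost 26 (adds 234)
shortest-cost path #5: 6→4→9→7→5 push 3 @ unit cost 29 (adds 87)
shortest-cost path #6: 6→4→11→0→7→5 push 4 @ unit cost 31 (adds 124)
total cost = 913

Minimum cost for 47 units: 913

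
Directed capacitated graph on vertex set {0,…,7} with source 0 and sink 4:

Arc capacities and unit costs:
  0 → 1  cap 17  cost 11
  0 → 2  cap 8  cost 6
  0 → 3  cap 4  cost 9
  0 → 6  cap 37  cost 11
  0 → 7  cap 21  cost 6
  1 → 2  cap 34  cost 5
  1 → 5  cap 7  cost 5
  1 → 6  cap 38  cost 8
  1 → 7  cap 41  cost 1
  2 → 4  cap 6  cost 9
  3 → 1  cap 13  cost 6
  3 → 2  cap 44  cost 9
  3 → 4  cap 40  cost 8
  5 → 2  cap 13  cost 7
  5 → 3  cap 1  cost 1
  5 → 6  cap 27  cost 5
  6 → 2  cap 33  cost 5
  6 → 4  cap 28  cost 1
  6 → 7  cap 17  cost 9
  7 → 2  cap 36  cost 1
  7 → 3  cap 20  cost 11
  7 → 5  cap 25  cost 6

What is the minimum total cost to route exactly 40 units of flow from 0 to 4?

Minimum cost for 40 units: 540

shortest-cost path #1: 0→6→4 push 28 @ unit cost 12 (adds 336)
shortest-cost path #2: 0→2→4 push 6 @ unit cost 15 (adds 90)
shortest-cost path #3: 0→3→4 push 4 @ unit cost 17 (adds 68)
shortest-cost path #4: 0→7→5→3→4 push 1 @ unit cost 21 (adds 21)
shortest-cost path #5: 0→7→3→4 push 1 @ unit cost 25 (adds 25)
total cost = 540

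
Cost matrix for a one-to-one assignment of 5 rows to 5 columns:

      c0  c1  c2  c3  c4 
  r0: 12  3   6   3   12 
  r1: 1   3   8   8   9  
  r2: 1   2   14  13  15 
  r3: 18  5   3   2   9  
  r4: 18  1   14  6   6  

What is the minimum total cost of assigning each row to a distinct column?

optimal assignment: row0→col3 (cost 3), row1→col0 (cost 1), row2→col1 (cost 2), row3→col2 (cost 3), row4→col4 (cost 6)
total = 3 + 1 + 2 + 3 + 6 = 15

Minimum assignment cost: 15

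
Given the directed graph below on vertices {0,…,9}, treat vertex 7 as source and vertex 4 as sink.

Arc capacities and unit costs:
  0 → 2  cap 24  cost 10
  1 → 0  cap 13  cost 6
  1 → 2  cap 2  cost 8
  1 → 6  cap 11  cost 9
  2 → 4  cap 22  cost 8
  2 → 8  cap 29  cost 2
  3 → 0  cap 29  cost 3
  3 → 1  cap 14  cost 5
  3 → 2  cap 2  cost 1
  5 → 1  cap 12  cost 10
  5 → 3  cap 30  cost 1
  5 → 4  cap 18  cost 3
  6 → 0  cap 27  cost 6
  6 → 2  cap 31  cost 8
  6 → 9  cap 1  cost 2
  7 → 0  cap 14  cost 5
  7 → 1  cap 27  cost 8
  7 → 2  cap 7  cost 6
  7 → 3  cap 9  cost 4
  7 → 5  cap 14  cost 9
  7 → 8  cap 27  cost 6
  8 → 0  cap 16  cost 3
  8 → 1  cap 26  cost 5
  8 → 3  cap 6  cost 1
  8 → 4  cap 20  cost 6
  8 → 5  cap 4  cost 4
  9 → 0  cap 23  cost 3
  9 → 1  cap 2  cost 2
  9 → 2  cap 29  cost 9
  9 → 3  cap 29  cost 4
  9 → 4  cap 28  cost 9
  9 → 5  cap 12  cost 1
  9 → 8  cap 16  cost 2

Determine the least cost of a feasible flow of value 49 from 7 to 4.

Minimum cost for 49 units: 630

shortest-cost path #1: 7→8→4 push 20 @ unit cost 12 (adds 240)
shortest-cost path #2: 7→5→4 push 14 @ unit cost 12 (adds 168)
shortest-cost path #3: 7→8→5→4 push 4 @ unit cost 13 (adds 52)
shortest-cost path #4: 7→3→2→4 push 2 @ unit cost 13 (adds 26)
shortest-cost path #5: 7→2→4 push 7 @ unit cost 14 (adds 98)
shortest-cost path #6: 7→0→2→4 push 2 @ unit cost 23 (adds 46)
total cost = 630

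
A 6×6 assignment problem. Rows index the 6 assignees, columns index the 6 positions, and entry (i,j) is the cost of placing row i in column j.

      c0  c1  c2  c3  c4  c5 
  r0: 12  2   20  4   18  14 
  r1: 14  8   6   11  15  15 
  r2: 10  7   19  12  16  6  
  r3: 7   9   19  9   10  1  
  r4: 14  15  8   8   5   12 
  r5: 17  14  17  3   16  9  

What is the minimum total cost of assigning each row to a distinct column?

Minimum assignment cost: 27

optimal assignment: row0→col1 (cost 2), row1→col2 (cost 6), row2→col0 (cost 10), row3→col5 (cost 1), row4→col4 (cost 5), row5→col3 (cost 3)
total = 2 + 6 + 10 + 1 + 5 + 3 = 27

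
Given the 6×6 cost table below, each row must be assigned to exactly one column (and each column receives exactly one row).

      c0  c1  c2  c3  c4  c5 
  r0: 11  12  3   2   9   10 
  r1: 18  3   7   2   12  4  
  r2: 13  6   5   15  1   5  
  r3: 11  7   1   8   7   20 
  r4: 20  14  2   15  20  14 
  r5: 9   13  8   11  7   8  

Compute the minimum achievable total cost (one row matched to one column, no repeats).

optimal assignment: row0→col3 (cost 2), row1→col5 (cost 4), row2→col4 (cost 1), row3→col1 (cost 7), row4→col2 (cost 2), row5→col0 (cost 9)
total = 2 + 4 + 1 + 7 + 2 + 9 = 25

Minimum assignment cost: 25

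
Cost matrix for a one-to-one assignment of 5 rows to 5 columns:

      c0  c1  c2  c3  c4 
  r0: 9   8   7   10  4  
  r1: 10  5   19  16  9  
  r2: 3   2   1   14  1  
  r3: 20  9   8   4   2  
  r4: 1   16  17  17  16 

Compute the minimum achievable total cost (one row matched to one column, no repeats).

optimal assignment: row0→col4 (cost 4), row1→col1 (cost 5), row2→col2 (cost 1), row3→col3 (cost 4), row4→col0 (cost 1)
total = 4 + 5 + 1 + 4 + 1 = 15

Minimum assignment cost: 15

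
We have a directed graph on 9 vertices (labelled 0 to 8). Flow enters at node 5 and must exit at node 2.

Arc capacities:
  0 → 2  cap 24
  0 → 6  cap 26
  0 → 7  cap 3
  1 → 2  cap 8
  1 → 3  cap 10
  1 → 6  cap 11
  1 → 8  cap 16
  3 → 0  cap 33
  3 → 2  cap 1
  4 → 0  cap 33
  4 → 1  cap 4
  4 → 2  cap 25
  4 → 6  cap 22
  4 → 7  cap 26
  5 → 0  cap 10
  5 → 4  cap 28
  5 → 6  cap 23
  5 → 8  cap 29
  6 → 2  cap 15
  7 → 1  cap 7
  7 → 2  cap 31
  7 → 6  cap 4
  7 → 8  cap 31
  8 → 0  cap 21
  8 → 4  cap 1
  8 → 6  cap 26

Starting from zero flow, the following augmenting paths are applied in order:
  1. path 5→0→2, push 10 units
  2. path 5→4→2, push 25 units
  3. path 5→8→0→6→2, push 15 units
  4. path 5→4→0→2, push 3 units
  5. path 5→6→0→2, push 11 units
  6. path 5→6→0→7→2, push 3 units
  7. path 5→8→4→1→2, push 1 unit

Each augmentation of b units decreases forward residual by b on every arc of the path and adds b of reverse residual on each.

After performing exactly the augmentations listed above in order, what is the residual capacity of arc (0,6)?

Residual capacity of (0,6): 25

after path 1 (5→0→2, push 10): res(0,6)=26
after path 2 (5→4→2, push 25): res(0,6)=26
after path 3 (5→8→0→6→2, push 15): res(0,6)=11
after path 4 (5→4→0→2, push 3): res(0,6)=11
after path 5 (5→6→0→2, push 11): res(0,6)=22
after path 6 (5→6→0→7→2, push 3): res(0,6)=25
after path 7 (5→8→4→1→2, push 1): res(0,6)=25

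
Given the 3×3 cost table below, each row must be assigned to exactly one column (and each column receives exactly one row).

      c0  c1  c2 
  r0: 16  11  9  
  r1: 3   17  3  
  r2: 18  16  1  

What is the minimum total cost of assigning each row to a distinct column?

optimal assignment: row0→col1 (cost 11), row1→col0 (cost 3), row2→col2 (cost 1)
total = 11 + 3 + 1 = 15

Minimum assignment cost: 15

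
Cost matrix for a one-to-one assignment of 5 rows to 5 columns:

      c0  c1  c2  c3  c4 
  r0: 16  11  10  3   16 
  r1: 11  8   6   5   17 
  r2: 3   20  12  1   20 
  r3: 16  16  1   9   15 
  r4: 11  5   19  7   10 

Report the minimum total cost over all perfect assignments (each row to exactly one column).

Minimum assignment cost: 25

optimal assignment: row0→col3 (cost 3), row1→col1 (cost 8), row2→col0 (cost 3), row3→col2 (cost 1), row4→col4 (cost 10)
total = 3 + 8 + 3 + 1 + 10 = 25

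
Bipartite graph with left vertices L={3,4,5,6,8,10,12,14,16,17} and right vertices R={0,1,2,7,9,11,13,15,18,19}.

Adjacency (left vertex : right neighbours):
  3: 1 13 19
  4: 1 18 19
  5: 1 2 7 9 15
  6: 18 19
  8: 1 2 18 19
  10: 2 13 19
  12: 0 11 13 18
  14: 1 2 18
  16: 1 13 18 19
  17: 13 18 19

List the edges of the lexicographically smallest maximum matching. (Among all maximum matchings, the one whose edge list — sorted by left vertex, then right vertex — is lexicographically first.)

|M| = 7 (so the lex-smallest maximum matching has 7 edges)
process left vertices in ascending order; for each, take the smallest-labelled available neighbour that still permits 7 edges overall, or leave it unmatched if none does
lex-smallest matching: {3-1, 4-18, 5-7, 6-19, 8-2, 10-13, 12-0}

Lex-smallest maximum matching: {(3,1), (4,18), (5,7), (6,19), (8,2), (10,13), (12,0)}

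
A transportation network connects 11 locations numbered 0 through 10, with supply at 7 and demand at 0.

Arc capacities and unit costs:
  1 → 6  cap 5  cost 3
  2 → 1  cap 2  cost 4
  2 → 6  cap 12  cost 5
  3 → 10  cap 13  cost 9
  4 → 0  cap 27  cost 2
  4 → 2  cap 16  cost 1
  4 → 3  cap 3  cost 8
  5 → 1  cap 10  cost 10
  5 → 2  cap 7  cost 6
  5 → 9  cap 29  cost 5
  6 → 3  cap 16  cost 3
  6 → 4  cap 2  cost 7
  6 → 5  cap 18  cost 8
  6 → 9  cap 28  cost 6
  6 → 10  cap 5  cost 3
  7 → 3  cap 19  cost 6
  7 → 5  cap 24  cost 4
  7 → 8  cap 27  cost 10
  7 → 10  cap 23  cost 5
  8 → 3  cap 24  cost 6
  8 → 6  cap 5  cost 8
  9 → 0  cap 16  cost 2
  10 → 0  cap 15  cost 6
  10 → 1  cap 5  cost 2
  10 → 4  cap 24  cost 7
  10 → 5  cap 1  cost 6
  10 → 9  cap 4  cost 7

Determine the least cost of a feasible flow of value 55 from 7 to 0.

shortest-cost path #1: 7→10→0 push 15 @ unit cost 11 (adds 165)
shortest-cost path #2: 7→5→9→0 push 16 @ unit cost 11 (adds 176)
shortest-cost path #3: 7→10→4→0 push 8 @ unit cost 14 (adds 112)
shortest-cost path #4: 7→3→10→4→0 push 13 @ unit cost 24 (adds 312)
shortest-cost path #5: 7→5→2→6→4→0 push 2 @ unit cost 24 (adds 48)
shortest-cost path #6: 7→5→2→6→10→4→0 push 1 @ unit cost 27 (adds 27)
total cost = 840

Minimum cost for 55 units: 840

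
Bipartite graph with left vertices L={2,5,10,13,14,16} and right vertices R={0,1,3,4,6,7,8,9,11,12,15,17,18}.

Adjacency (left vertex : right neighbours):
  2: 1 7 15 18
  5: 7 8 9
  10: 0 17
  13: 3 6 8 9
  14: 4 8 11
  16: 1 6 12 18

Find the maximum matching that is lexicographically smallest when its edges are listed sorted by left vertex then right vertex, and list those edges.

|M| = 6 (so the lex-smallest maximum matching has 6 edges)
process left vertices in ascending order; for each, take the smallest-labelled available neighbour that still permits 6 edges overall, or leave it unmatched if none does
lex-smallest matching: {2-1, 5-7, 10-0, 13-3, 14-4, 16-6}

Lex-smallest maximum matching: {(2,1), (5,7), (10,0), (13,3), (14,4), (16,6)}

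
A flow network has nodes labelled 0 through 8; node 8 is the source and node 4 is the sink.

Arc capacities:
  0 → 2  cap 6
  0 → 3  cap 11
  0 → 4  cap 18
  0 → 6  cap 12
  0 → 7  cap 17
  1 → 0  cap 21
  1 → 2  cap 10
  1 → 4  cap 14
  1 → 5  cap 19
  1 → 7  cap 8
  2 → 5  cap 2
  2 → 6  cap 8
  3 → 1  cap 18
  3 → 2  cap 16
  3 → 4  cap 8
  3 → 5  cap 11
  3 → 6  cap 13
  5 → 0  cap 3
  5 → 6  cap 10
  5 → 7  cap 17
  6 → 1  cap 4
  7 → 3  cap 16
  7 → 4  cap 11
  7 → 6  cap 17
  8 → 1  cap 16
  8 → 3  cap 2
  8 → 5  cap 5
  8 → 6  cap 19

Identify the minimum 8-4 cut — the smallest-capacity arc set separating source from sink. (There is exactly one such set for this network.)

augment #1: 8→1→4 push 14
augment #2: 8→3→4 push 2
augment #3: 8→1→0→4 push 2
augment #4: 8→5→0→4 push 3
augment #5: 8→5→7→4 push 2
augment #6: 8→6→1→0→4 push 4
max flow = 27; residual-reachable set from 8 gives S-side
cut edges (S→T): {(6,1), (8,1), (8,3), (8,5)} total cap 27

Min-cut arcs: {(6,1), (8,1), (8,3), (8,5)} (total capacity 27)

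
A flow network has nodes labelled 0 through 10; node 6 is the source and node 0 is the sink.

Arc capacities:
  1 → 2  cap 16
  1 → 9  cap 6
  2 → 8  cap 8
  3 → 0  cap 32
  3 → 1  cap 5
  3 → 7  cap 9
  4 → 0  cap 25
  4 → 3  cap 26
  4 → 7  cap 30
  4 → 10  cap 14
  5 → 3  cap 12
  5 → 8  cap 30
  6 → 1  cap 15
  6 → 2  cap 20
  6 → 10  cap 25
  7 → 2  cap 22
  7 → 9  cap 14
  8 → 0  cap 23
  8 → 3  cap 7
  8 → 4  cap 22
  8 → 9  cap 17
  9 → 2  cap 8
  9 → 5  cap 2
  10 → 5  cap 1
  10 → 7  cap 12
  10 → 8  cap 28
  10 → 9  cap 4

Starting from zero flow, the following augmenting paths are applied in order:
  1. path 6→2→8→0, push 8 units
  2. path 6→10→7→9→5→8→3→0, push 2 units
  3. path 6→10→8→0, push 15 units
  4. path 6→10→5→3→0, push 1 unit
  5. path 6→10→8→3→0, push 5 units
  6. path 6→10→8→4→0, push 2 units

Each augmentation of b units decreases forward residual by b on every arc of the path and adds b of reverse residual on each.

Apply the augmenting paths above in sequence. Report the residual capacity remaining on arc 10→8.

Residual capacity of (10,8): 6

after path 1 (6→2→8→0, push 8): res(10,8)=28
after path 2 (6→10→7→9→5→8→3→0, push 2): res(10,8)=28
after path 3 (6→10→8→0, push 15): res(10,8)=13
after path 4 (6→10→5→3→0, push 1): res(10,8)=13
after path 5 (6→10→8→3→0, push 5): res(10,8)=8
after path 6 (6→10→8→4→0, push 2): res(10,8)=6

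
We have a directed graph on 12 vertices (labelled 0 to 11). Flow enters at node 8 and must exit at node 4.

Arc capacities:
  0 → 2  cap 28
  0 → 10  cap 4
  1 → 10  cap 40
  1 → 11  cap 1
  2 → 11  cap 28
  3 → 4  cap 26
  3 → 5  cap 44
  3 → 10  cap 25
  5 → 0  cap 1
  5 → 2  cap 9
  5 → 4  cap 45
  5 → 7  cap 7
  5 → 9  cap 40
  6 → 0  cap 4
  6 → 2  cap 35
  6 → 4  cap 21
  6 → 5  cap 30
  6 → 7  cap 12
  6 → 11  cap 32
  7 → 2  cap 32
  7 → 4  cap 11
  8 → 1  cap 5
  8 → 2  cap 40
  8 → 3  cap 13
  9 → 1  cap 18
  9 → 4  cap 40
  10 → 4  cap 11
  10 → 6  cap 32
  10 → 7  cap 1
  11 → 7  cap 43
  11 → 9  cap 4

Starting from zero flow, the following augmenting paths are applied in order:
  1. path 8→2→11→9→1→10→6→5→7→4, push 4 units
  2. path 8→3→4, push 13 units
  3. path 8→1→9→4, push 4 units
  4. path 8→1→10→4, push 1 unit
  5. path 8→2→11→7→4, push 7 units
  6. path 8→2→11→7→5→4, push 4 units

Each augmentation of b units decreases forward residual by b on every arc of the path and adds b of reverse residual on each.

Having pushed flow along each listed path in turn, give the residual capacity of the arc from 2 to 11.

Residual capacity of (2,11): 13

after path 1 (8→2→11→9→1→10→6→5→7→4, push 4): res(2,11)=24
after path 2 (8→3→4, push 13): res(2,11)=24
after path 3 (8→1→9→4, push 4): res(2,11)=24
after path 4 (8→1→10→4, push 1): res(2,11)=24
after path 5 (8→2→11→7→4, push 7): res(2,11)=17
after path 6 (8→2→11→7→5→4, push 4): res(2,11)=13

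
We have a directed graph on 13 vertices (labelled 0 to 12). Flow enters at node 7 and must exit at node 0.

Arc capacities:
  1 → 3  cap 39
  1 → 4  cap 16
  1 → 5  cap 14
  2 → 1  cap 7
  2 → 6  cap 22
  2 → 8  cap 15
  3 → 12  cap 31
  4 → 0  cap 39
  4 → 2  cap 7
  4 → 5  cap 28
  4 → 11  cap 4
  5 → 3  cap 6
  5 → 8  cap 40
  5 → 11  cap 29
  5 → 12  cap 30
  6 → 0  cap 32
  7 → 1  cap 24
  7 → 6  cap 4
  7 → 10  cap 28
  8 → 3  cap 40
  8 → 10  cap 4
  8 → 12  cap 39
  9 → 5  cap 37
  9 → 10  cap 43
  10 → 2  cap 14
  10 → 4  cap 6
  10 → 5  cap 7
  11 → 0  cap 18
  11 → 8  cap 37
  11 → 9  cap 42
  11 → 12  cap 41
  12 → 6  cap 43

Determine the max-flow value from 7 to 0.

Maximum flow value: 55

augment #1: 7→6→0 bottleneck 4, total now 4
augment #2: 7→1→4→0 bottleneck 16, total now 20
augment #3: 7→10→4→0 bottleneck 6, total now 26
augment #4: 7→1→5→11→0 bottleneck 8, total now 34
augment #5: 7→10→2→6→0 bottleneck 14, total now 48
augment #6: 7→10→5→11→0 bottleneck 7, total now 55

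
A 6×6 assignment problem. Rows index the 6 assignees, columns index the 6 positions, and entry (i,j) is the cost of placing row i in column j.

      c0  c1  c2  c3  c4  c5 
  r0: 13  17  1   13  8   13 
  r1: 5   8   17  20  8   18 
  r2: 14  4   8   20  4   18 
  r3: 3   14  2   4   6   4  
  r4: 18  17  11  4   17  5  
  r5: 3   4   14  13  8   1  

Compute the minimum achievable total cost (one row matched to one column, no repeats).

Minimum assignment cost: 21

one of 3 optimal assignments: row0→col2 (cost 1), row1→col0 (cost 5), row2→col1 (cost 4), row3→col4 (cost 6), row4→col3 (cost 4), row5→col5 (cost 1)
total = 1 + 5 + 4 + 6 + 4 + 1 = 21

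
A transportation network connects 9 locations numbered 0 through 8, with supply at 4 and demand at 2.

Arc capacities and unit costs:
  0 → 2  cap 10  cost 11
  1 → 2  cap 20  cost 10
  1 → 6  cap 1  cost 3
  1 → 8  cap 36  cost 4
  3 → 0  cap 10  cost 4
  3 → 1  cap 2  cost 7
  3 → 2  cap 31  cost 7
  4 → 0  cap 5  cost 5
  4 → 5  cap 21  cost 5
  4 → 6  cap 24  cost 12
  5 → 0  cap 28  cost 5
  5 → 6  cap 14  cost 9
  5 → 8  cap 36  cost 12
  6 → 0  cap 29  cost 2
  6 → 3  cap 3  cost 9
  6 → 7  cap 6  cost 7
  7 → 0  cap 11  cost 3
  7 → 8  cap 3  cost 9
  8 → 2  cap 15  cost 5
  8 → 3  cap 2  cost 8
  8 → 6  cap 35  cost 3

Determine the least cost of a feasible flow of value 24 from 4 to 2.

shortest-cost path #1: 4→0→2 push 5 @ unit cost 16 (adds 80)
shortest-cost path #2: 4→5→0→2 push 5 @ unit cost 21 (adds 105)
shortest-cost path #3: 4→5→8→2 push 14 @ unit cost 22 (adds 308)
total cost = 493

Minimum cost for 24 units: 493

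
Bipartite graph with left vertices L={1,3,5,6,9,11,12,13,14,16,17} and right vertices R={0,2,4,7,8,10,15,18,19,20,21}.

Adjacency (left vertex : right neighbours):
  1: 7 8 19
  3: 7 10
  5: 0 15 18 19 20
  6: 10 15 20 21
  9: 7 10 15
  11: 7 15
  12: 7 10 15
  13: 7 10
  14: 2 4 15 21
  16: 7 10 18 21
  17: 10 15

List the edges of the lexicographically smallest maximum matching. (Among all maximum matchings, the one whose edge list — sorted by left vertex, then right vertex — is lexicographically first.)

Lex-smallest maximum matching: {(1,8), (3,7), (5,0), (6,20), (9,10), (11,15), (14,2), (16,18)}

|M| = 8 (so the lex-smallest maximum matching has 8 edges)
process left vertices in ascending order; for each, take the smallest-labelled available neighbour that still permits 8 edges overall, or leave it unmatched if none does
lex-smallest matching: {1-8, 3-7, 5-0, 6-20, 9-10, 11-15, 14-2, 16-18}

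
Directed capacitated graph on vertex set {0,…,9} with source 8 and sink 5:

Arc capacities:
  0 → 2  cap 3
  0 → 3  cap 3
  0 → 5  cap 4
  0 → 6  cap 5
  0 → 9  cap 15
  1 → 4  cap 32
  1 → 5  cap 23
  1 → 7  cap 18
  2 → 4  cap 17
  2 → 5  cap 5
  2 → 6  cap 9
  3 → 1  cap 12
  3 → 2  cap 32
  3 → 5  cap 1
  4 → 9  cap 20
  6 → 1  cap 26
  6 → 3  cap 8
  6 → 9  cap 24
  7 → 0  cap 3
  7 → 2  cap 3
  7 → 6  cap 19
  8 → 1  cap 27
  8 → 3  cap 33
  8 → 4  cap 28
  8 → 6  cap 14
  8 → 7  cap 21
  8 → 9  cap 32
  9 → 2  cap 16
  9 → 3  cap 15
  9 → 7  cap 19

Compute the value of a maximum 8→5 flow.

augment #1: 8→1→5 bottleneck 23, total now 23
augment #2: 8→3→5 bottleneck 1, total now 24
augment #3: 8→3→2→5 bottleneck 5, total now 29
augment #4: 8→7→0→5 bottleneck 3, total now 32

Maximum flow value: 32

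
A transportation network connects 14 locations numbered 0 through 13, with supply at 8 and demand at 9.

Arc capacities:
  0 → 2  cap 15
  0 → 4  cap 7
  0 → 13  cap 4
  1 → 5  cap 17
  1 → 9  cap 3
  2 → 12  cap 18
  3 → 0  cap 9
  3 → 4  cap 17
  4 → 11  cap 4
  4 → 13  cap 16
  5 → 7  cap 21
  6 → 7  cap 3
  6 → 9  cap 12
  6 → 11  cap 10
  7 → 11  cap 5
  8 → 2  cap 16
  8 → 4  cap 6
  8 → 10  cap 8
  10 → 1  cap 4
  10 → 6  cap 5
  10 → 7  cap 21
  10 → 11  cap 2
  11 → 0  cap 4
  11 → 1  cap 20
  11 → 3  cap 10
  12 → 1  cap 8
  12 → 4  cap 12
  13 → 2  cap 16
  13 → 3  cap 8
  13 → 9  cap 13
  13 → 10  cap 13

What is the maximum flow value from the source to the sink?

Maximum flow value: 21

augment #1: 8→4→13→9 bottleneck 6, total now 6
augment #2: 8→10→1→9 bottleneck 3, total now 9
augment #3: 8→10→6→9 bottleneck 5, total now 14
augment #4: 8→2→12→4→13→9 bottleneck 7, total now 21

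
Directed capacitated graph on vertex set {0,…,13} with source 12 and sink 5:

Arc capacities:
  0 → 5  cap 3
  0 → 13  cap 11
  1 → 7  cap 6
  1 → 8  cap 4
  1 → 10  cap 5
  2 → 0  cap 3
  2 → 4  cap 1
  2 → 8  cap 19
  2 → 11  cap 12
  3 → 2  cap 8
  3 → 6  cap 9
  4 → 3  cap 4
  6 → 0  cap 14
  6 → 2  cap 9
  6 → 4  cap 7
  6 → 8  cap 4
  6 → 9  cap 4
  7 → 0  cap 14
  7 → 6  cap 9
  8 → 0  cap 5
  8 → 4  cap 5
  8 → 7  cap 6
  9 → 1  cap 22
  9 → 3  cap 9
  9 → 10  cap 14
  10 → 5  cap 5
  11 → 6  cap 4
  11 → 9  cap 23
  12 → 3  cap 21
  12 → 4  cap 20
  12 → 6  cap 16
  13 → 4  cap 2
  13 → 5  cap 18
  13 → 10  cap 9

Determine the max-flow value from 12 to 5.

Maximum flow value: 19

augment #1: 12→6→0→5 bottleneck 3, total now 3
augment #2: 12→6→0→13→5 bottleneck 11, total now 14
augment #3: 12→6→9→10→5 bottleneck 2, total now 16
augment #4: 12→3→6→9→10→5 bottleneck 2, total now 18
augment #5: 12→3→2→11→9→10→5 bottleneck 1, total now 19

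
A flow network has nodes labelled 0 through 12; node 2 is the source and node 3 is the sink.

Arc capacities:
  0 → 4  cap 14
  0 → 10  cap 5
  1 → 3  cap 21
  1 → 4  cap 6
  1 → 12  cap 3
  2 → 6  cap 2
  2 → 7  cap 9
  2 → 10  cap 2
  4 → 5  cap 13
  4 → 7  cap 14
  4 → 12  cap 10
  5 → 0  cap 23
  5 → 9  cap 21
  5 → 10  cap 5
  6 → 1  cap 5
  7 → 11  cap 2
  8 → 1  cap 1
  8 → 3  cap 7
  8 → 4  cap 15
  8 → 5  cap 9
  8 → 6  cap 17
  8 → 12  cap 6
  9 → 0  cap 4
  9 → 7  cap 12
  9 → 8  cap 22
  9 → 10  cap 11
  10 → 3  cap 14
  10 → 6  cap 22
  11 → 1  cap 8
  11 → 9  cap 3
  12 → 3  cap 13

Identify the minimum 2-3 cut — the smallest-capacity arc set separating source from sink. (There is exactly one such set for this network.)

augment #1: 2→10→3 push 2
augment #2: 2→6→1→3 push 2
augment #3: 2→7→11→1→3 push 2
max flow = 6; residual-reachable set from 2 gives S-side
cut edges (S→T): {(2,6), (2,10), (7,11)} total cap 6

Min-cut arcs: {(2,6), (2,10), (7,11)} (total capacity 6)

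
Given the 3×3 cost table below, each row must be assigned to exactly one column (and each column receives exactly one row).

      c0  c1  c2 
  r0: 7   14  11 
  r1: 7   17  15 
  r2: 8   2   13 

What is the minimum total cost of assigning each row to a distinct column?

Minimum assignment cost: 20

optimal assignment: row0→col2 (cost 11), row1→col0 (cost 7), row2→col1 (cost 2)
total = 11 + 7 + 2 = 20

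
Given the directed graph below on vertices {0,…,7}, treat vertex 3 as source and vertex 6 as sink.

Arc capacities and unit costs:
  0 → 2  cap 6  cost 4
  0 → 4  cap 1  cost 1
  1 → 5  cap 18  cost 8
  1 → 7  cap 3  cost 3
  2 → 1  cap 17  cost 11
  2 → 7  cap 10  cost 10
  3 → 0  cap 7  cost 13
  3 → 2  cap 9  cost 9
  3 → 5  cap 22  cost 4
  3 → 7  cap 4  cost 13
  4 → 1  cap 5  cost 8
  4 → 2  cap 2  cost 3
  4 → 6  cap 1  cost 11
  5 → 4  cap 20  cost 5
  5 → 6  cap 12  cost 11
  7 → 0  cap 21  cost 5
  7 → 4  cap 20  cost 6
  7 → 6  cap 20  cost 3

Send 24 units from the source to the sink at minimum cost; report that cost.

shortest-cost path #1: 3→5→6 push 12 @ unit cost 15 (adds 180)
shortest-cost path #2: 3→7→6 push 4 @ unit cost 16 (adds 64)
shortest-cost path #3: 3→5→4→6 push 1 @ unit cost 20 (adds 20)
shortest-cost path #4: 3→2→7→6 push 7 @ unit cost 22 (adds 154)
total cost = 418

Minimum cost for 24 units: 418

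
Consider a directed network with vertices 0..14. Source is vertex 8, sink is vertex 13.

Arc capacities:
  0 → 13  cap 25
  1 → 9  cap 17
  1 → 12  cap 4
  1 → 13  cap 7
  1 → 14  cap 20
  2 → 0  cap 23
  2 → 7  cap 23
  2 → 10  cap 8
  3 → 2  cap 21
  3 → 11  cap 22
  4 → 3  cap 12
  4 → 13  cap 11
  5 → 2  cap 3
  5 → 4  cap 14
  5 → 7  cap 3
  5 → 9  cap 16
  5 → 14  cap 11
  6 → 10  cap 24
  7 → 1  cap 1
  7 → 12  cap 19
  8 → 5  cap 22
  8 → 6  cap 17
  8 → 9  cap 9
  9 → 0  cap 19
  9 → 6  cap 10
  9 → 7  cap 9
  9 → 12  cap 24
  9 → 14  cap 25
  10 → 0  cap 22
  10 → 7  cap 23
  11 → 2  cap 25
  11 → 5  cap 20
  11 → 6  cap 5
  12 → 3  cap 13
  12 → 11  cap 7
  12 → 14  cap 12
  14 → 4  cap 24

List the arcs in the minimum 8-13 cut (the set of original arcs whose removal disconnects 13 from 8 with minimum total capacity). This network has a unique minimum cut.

augment #1: 8→5→4→13 push 11
augment #2: 8→9→0→13 push 9
augment #3: 8→5→2→0→13 push 3
augment #4: 8→5→7→1→13 push 1
augment #5: 8→5→9→0→13 push 7
augment #6: 8→6→10→0→13 push 6
max flow = 37; residual-reachable set from 8 gives S-side
cut edges (S→T): {(0,13), (4,13), (7,1)} total cap 37

Min-cut arcs: {(0,13), (4,13), (7,1)} (total capacity 37)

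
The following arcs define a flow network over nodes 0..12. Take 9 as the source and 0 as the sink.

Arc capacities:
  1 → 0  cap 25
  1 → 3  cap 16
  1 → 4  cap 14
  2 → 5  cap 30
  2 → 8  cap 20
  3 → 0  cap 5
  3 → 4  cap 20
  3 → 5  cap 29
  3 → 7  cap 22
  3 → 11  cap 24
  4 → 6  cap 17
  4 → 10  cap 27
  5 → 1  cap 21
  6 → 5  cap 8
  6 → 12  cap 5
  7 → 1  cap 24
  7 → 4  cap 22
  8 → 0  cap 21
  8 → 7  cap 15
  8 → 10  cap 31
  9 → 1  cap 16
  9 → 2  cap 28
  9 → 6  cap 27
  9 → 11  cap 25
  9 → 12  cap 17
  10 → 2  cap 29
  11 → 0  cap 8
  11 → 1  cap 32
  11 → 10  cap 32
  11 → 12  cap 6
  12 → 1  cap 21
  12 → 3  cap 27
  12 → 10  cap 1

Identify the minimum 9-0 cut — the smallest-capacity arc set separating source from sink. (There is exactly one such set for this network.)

augment #1: 9→1→0 push 16
augment #2: 9→11→0 push 8
augment #3: 9→2→8→0 push 20
augment #4: 9→11→1→0 push 9
augment #5: 9→12→3→0 push 5
max flow = 58; residual-reachable set from 9 gives S-side
cut edges (S→T): {(1,0), (2,8), (3,0), (11,0)} total cap 58

Min-cut arcs: {(1,0), (2,8), (3,0), (11,0)} (total capacity 58)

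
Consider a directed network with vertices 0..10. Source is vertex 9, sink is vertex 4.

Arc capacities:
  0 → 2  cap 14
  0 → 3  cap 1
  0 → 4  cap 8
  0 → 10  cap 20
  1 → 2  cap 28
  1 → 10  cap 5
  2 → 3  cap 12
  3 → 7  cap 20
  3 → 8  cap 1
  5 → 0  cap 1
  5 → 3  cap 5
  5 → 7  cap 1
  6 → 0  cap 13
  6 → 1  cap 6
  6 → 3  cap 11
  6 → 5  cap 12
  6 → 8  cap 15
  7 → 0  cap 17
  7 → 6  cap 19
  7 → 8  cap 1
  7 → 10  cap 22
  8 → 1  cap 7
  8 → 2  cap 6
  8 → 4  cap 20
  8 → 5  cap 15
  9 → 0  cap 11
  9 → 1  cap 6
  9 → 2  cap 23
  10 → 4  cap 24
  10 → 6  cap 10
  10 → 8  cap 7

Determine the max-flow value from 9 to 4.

Maximum flow value: 28

augment #1: 9→0→4 bottleneck 8, total now 8
augment #2: 9→0→10→4 bottleneck 3, total now 11
augment #3: 9→1→10→4 bottleneck 5, total now 16
augment #4: 9→2→3→8→4 bottleneck 1, total now 17
augment #5: 9→2→3→7→8→4 bottleneck 1, total now 18
augment #6: 9→2→3→7→10→4 bottleneck 10, total now 28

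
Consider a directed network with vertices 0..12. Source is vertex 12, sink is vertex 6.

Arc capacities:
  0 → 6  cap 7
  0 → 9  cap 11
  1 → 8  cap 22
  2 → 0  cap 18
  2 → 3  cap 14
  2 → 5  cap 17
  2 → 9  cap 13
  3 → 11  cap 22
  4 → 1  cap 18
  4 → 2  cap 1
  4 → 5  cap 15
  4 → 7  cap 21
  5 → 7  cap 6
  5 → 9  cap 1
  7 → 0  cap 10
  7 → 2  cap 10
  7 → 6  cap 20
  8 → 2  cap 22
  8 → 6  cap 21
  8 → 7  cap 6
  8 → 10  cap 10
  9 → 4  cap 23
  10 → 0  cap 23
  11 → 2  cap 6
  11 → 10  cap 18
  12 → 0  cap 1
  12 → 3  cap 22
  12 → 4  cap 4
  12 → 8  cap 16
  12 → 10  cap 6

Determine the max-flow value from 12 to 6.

augment #1: 12→0→6 bottleneck 1, total now 1
augment #2: 12→8→6 bottleneck 16, total now 17
augment #3: 12→4→7→6 bottleneck 4, total now 21
augment #4: 12→10→0→6 bottleneck 6, total now 27
augment #5: 12→3→11→2→5→7→6 bottleneck 6, total now 33
augment #6: 12→3→11→10→0→9→4→7→6 bottleneck 10, total now 43
augment #7: 12→3→11→10→0→9→4→1→8→6 bottleneck 1, total now 44

Maximum flow value: 44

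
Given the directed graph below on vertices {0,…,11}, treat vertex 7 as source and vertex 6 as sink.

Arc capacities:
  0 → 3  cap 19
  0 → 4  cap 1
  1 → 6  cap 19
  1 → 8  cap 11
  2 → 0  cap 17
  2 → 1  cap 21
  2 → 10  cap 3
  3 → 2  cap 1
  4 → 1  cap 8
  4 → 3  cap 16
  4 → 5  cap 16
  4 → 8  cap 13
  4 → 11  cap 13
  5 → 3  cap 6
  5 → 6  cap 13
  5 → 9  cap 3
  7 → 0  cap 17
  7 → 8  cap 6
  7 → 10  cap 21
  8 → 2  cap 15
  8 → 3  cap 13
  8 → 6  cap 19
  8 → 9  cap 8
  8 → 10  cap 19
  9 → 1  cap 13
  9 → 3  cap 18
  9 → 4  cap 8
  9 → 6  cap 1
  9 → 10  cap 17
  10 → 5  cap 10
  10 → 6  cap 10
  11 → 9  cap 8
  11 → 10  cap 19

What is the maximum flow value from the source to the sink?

Maximum flow value: 28

augment #1: 7→8→6 bottleneck 6, total now 6
augment #2: 7→10→6 bottleneck 10, total now 16
augment #3: 7→10→5→6 bottleneck 10, total now 26
augment #4: 7→0→4→1→6 bottleneck 1, total now 27
augment #5: 7→0→3→2→1→6 bottleneck 1, total now 28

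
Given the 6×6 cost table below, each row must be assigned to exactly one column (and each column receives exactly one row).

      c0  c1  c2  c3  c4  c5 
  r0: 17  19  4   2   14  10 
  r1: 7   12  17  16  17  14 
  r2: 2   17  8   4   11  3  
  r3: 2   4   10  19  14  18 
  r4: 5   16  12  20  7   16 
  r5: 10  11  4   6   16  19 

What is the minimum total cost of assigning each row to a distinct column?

optimal assignment: row0→col3 (cost 2), row1→col0 (cost 7), row2→col5 (cost 3), row3→col1 (cost 4), row4→col4 (cost 7), row5→col2 (cost 4)
total = 2 + 7 + 3 + 4 + 7 + 4 = 27

Minimum assignment cost: 27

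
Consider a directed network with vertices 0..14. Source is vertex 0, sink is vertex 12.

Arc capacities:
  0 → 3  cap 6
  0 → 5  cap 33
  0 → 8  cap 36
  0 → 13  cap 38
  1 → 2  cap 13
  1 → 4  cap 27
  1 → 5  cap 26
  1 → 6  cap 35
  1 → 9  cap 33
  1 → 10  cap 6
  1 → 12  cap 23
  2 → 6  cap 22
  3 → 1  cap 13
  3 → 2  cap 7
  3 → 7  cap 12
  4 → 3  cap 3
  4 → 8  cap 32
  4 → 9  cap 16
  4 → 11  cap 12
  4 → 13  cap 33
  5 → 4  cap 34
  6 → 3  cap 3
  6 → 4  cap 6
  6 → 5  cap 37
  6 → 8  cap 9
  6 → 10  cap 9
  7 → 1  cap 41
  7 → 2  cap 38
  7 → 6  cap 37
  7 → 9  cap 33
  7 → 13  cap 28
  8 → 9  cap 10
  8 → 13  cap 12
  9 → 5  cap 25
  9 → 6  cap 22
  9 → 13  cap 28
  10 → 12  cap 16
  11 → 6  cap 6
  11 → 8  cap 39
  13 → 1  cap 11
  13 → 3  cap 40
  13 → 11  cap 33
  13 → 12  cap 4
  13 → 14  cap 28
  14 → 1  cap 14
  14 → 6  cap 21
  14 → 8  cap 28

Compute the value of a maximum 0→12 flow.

augment #1: 0→13→12 bottleneck 4, total now 4
augment #2: 0→3→1→12 bottleneck 6, total now 10
augment #3: 0→13→1→12 bottleneck 11, total now 21
augment #4: 0→13→3→1→12 bottleneck 6, total now 27
augment #5: 0→8→9→6→10→12 bottleneck 9, total now 36
augment #6: 0→13→3→1→10→12 bottleneck 1, total now 37
augment #7: 0→13→14→1→10→12 bottleneck 5, total now 42

Maximum flow value: 42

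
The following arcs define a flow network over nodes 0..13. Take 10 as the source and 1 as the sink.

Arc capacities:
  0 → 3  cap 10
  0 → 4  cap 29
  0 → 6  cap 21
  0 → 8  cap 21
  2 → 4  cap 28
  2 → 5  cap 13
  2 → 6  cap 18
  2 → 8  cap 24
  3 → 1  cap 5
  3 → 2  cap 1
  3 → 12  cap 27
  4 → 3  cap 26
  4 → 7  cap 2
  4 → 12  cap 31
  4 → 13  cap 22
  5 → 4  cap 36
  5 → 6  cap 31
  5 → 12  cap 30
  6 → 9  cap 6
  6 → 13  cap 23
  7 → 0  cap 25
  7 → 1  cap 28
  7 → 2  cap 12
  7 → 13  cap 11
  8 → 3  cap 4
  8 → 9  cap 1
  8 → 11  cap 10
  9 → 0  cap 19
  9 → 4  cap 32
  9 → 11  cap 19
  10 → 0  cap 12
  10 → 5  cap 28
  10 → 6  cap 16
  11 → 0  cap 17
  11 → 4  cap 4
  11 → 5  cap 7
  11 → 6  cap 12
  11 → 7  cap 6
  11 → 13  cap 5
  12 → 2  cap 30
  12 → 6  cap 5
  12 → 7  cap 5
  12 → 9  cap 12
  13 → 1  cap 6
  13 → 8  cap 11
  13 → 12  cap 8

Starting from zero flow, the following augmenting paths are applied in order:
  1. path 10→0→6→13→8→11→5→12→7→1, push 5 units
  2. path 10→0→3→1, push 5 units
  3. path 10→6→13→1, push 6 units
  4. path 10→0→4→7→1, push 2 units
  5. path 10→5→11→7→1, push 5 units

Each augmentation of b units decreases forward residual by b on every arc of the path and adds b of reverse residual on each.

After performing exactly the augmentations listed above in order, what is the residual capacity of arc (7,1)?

Residual capacity of (7,1): 16

after path 1 (10→0→6→13→8→11→5→12→7→1, push 5): res(7,1)=23
after path 2 (10→0→3→1, push 5): res(7,1)=23
after path 3 (10→6→13→1, push 6): res(7,1)=23
after path 4 (10→0→4→7→1, push 2): res(7,1)=21
after path 5 (10→5→11→7→1, push 5): res(7,1)=16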